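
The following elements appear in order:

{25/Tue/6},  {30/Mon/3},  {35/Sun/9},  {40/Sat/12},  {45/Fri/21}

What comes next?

First slot: +5 each step, so 25, 30, 35, 40, 45 → 50.
Day: runs backward through the weekdays Mon→Sun; Tue, Mon, Sun, Sat, Fri → Thu.
Third slot: 6, 3, 9, 12, 21 → 33 (each term is the sum of the two before it).
Combining the parts gives {50/Thu/33}.

{50/Thu/33}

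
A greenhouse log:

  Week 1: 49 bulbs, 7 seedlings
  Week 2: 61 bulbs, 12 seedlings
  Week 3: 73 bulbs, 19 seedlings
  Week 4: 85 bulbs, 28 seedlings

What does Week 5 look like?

97 bulbs, 39 seedlings

For the bulbs, +12 each step: 49, 61, 73, 85 → 97.
Seedlings: differences are 5, 7, 9, … (increasing by 2 each time); 7, 12, 19, 28 → 39.
Putting it together: 97 bulbs, 39 seedlings.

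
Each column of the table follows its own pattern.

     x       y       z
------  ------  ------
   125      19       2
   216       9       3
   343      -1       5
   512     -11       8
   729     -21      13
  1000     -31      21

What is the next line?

For the column x, perfect cubes: 5³, 6³, 7³, …: 125, 216, 343, 512, 729, 1000 → 1331.
Column y — −10 each step: 19, 9, -1, -11, -21, -31 → -41.
Column z: each term is the sum of the two before it, so 2, 3, 5, 8, 13, 21 → 34.
So the next line is 1331  -41  34.

1331  -41  34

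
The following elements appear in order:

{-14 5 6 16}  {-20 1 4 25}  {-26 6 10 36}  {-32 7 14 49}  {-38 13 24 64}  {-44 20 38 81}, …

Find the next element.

{-50 33 62 100}

First entry: −6 each step, so -14, -20, -26, -32, -38, -44 → -50.
For the second entry, each term is the sum of the two before it: 5, 1, 6, 7, 13, 20 → 33.
Third entry: 6, 4, 10, 14, 24, 38 → 62 (each term is the sum of the two before it).
Fourth entry goes 16, 25, 36, 49, 64, 81 → 100 (perfect squares: 4², 5², 6², …).
Combining the parts gives {-50 33 62 100}.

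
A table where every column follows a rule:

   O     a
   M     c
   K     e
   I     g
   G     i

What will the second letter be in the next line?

k

First letter goes O, M, K, I, G → E (letters move back 2 places in the alphabet).
Second letter: letters move forward 2 places in the alphabet, so a, c, e, g, i → k.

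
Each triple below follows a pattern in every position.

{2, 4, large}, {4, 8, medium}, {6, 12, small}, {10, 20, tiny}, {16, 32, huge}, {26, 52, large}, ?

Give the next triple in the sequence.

First coordinate goes 2, 4, 6, 10, 16, 26 → 42 (each term is the sum of the two before it).
Second coordinate: always 2 × the first coordinate, so 4, 8, 12, 20, 32, 52 → 84.
For the size, repeats large → medium → small → tiny → huge: large, medium, small, tiny, huge, large → medium.
Putting it together: {42, 84, medium}.

{42, 84, medium}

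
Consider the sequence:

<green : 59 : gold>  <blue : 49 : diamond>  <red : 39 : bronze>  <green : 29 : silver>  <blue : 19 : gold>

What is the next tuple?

<red : 9 : diamond>

Colour: green, blue, red, green, blue → red (repeats green → blue → red).
Second entry — −10 each step: 59, 49, 39, 29, 19 → 9.
Rank — repeats gold → diamond → bronze → silver: gold, diamond, bronze, silver, gold → diamond.
So the next tuple is <red : 9 : diamond>.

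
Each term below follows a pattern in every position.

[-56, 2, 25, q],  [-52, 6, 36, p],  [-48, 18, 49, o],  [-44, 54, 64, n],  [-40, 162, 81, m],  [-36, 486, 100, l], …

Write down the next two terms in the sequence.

[-32, 1458, 121, k], [-28, 4374, 144, j]

First part: +4 each step; -56, -52, -48, -44, -40, -36 → -32 → -28.
Second part — ×3 each step: 2, 6, 18, 54, 162, 486 → 1458 → 4374.
Third part — perfect squares: 5², 6², 7², …: 25, 36, 49, 64, 81, 100 → 121 → 144.
Letter — letters move back 1 place in the alphabet: q, p, o, n, m, l → k → j.
Putting the parts together: [-32, 1458, 121, k] and then [-28, 4374, 144, j].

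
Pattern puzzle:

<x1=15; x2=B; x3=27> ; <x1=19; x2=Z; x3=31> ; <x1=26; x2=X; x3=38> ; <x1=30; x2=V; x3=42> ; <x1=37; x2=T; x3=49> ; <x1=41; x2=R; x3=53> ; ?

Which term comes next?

X1: alternating steps +4, +7, +4, +7, …, so 15, 19, 26, 30, 37, 41 → 48.
X2: letters move back 2 places in the alphabet, wrapping A→Z; B, Z, X, V, T, R → P.
X3 goes 27, 31, 38, 42, 49, 53 → 60 (always 12 more than the x1).
So the next term is <x1=48; x2=P; x3=60>.

<x1=48; x2=P; x3=60>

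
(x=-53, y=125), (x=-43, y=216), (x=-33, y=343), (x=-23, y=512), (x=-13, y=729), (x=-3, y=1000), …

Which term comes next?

(x=7, y=1331)

X: +10 each step; -53, -43, -33, -23, -13, -3 → 7.
Y: perfect cubes: 5³, 6³, 7³, …, so 125, 216, 343, 512, 729, 1000 → 1331.
So the next term is (x=7, y=1331).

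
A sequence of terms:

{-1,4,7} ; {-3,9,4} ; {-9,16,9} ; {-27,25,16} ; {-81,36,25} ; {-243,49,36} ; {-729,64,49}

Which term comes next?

First coordinate: ×3 each step, so -1, -3, -9, -27, -81, -243, -729 → -2187.
Second coordinate: 4, 9, 16, 25, 36, 49, 64 → 81 (differences are 5, 7, 9, … (increasing by 2 each time)).
Third coordinate: always the previous value of the second coordinate, so 7, 4, 9, 16, 25, 36, 49 → 64.
So the next term is {-2187,81,64}.

{-2187,81,64}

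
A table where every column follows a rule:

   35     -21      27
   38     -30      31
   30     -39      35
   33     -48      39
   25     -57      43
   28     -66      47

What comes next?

20  -75  51

First component: alternating steps +3, −8, +3, −8, …, so 35, 38, 30, 33, 25, 28 → 20.
Second component: −9 each step, so -21, -30, -39, -48, -57, -66 → -75.
Third component: +4 each step, so 27, 31, 35, 39, 43, 47 → 51.
Putting it together: 20  -75  51.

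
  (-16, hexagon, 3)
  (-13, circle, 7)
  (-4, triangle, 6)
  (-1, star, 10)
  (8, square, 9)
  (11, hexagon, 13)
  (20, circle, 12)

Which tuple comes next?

(23, triangle, 16)

For the first slot, alternating steps +3, +9, +3, +9, …: -16, -13, -4, -1, 8, 11, 20 → 23.
For the shape, repeats hexagon → circle → triangle → star → square: hexagon, circle, triangle, star, square, hexagon, circle → triangle.
Third slot: 3, 7, 6, 10, 9, 13, 12 → 16 (alternating steps +4, −1, +4, −1, …).
So the next tuple is (23, triangle, 16).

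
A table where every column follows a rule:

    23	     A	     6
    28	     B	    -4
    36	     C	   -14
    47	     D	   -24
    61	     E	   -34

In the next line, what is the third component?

Third component: −10 each step; 6, -4, -14, -24, -34 → -44.

-44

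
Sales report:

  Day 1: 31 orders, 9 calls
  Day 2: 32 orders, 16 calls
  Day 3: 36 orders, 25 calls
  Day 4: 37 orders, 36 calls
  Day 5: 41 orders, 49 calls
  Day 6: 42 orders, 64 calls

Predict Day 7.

46 orders, 81 calls

For the orders, alternating steps +1, +4, +1, +4, …: 31, 32, 36, 37, 41, 42 → 46.
Calls: perfect squares: 3², 4², 5², …, so 9, 16, 25, 36, 49, 64 → 81.
Combining the parts gives 46 orders, 81 calls.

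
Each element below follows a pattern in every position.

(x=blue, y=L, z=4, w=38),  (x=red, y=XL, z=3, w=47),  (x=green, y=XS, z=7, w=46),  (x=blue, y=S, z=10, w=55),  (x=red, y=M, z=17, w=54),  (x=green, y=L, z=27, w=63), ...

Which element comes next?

(x=blue, y=XL, z=44, w=62)

X: blue, red, green, blue, red, green → blue (repeats blue → red → green).
Y goes L, XL, XS, S, M, L → XL (repeats L → XL → XS → S → M).
Z — each term is the sum of the two before it: 4, 3, 7, 10, 17, 27 → 44.
W: alternating steps +9, −1, +9, −1, …, so 38, 47, 46, 55, 54, 63 → 62.
Combining the parts gives (x=blue, y=XL, z=44, w=62).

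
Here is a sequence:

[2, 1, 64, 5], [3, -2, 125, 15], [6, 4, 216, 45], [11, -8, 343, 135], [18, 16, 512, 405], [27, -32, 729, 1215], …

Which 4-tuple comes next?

[38, 64, 1000, 3645]

First slot — differences are 1, 3, 5, … (increasing by 2 each time): 2, 3, 6, 11, 18, 27 → 38.
Second slot: 1, -2, 4, -8, 16, -32 → 64 (×(-2) each step).
Third slot goes 64, 125, 216, 343, 512, 729 → 1000 (perfect cubes: 4³, 5³, 6³, …).
Fourth slot: ×3 each step; 5, 15, 45, 135, 405, 1215 → 3645.
So the next 4-tuple is [38, 64, 1000, 3645].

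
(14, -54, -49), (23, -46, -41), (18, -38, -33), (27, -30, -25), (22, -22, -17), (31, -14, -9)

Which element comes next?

First component: alternating steps +9, −5, +9, −5, …; 14, 23, 18, 27, 22, 31 → 26.
Second component goes -54, -46, -38, -30, -22, -14 → -6 (+8 each step).
Third component: -49, -41, -33, -25, -17, -9 → -1 (always 5 more than the second component).
Putting it together: (26, -6, -1).

(26, -6, -1)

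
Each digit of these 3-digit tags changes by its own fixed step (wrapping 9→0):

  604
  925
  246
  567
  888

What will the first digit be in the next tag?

1

First digit — +3 each step, mod 10: 6, 9, 2, 5, 8 → 1.
Second digit — +2 each step, mod 10: 0, 2, 4, 6, 8 → 0.
Third digit: +1 each step, mod 10; 4, 5, 6, 7, 8 → 9.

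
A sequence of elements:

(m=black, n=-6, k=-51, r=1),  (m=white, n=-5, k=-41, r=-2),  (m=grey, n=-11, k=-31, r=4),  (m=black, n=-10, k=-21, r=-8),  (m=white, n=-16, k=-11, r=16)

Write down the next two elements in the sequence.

(m=grey, n=-15, k=-1, r=-32), (m=black, n=-21, k=9, r=64)

M: black, white, grey, black, white → grey → black (repeats black → white → grey).
N goes -6, -5, -11, -10, -16 → -15 → -21 (alternating steps +1, −6, +1, −6, …).
K: +10 each step, so -51, -41, -31, -21, -11 → -1 → 9.
For the r, ×(-2) each step: 1, -2, 4, -8, 16 → -32 → 64.
So the next two elements are (m=grey, n=-15, k=-1, r=-32) and (m=black, n=-21, k=9, r=64).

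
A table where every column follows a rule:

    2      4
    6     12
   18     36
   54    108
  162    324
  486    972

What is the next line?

First component: ×3 each step, so 2, 6, 18, 54, 162, 486 → 1458.
For the second component, ×3 each step: 4, 12, 36, 108, 324, 972 → 2916.
Combining the parts gives 1458  2916.

1458  2916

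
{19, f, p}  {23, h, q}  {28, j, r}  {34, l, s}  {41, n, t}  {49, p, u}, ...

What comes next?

First part: differences are 4, 5, 6, … (increasing by 1 each time), so 19, 23, 28, 34, 41, 49 → 58.
First letter goes f, h, j, l, n, p → r (letters move forward 2 places in the alphabet).
Second letter: letters move forward 1 place in the alphabet; p, q, r, s, t, u → v.
Combining the parts gives {58, r, v}.

{58, r, v}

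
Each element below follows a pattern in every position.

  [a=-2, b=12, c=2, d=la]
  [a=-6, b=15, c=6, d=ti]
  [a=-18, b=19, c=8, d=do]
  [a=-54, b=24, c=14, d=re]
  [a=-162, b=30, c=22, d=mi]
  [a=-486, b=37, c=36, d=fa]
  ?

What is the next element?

[a=-1458, b=45, c=58, d=sol]

A — ×3 each step: -2, -6, -18, -54, -162, -486 → -1458.
B — differences are 3, 4, 5, … (increasing by 1 each time): 12, 15, 19, 24, 30, 37 → 45.
C: 2, 6, 8, 14, 22, 36 → 58 (each term is the sum of the two before it).
D — runs through the solfège scale do→ti: la, ti, do, re, mi, fa → sol.
Putting it together: [a=-1458, b=45, c=58, d=sol].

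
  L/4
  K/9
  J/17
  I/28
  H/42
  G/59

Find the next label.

Letter: letters move back 1 place in the alphabet; L, K, J, I, H, G → F.
Second component: differences are 5, 8, 11, … (increasing by 3 each time); 4, 9, 17, 28, 42, 59 → 79.
So the next label is F/79.

F/79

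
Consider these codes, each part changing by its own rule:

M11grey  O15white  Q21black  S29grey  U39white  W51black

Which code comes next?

Letter goes M, O, Q, S, U, W → Y (letters move forward 2 places in the alphabet).
Second component: differences are 4, 6, 8, … (increasing by 2 each time), so 11, 15, 21, 29, 39, 51 → 65.
For the shade, repeats grey → white → black: grey, white, black, grey, white, black → grey.
So the next code is Y65grey.

Y65grey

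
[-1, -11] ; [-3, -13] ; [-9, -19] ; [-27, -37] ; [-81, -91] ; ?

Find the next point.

[-243, -253]

For the first coordinate, ×3 each step: -1, -3, -9, -27, -81 → -243.
Second coordinate: always 10 less than the first coordinate, so -11, -13, -19, -37, -91 → -253.
Putting it together: [-243, -253].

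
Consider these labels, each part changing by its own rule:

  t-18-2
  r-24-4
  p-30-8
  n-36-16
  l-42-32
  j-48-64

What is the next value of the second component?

54

Second component: 18, 24, 30, 36, 42, 48 → 54 (+6 each step).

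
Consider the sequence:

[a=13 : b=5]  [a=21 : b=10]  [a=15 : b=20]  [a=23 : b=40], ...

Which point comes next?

For the a, alternating steps +8, −6, +8, −6, …: 13, 21, 15, 23 → 17.
B goes 5, 10, 20, 40 → 80 (×2 each step).
Putting it together: [a=17 : b=80].

[a=17 : b=80]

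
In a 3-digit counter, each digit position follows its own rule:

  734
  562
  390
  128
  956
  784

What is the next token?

512

First digit: −2 each step, mod 10, so 7, 5, 3, 1, 9, 7 → 5.
Second digit goes 3, 6, 9, 2, 5, 8 → 1 (+3 each step, mod 10).
Third digit: 4, 2, 0, 8, 6, 4 → 2 (−2 each step, mod 10).
Combining the parts gives 512.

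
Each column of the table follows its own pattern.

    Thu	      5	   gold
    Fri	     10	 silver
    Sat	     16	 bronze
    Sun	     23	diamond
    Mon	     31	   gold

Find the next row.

Tue  40  silver

Day: runs through the weekdays Mon→Sun; Thu, Fri, Sat, Sun, Mon → Tue.
Second component — differences are 5, 6, 7, … (increasing by 1 each time): 5, 10, 16, 23, 31 → 40.
Rank: repeats gold → silver → bronze → diamond, so gold, silver, bronze, diamond, gold → silver.
Combining the parts gives Tue  40  silver.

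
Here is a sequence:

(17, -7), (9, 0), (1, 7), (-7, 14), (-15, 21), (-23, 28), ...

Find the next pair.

First coordinate — −8 each step: 17, 9, 1, -7, -15, -23 → -31.
For the second coordinate, +7 each step: -7, 0, 7, 14, 21, 28 → 35.
Putting it together: (-31, 35).

(-31, 35)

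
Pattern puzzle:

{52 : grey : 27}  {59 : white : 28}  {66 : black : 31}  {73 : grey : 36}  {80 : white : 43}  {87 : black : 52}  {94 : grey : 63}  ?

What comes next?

First part: 52, 59, 66, 73, 80, 87, 94 → 101 (+7 each step).
Shade: repeats grey → white → black; grey, white, black, grey, white, black, grey → white.
Third part goes 27, 28, 31, 36, 43, 52, 63 → 76 (differences are 1, 3, 5, … (increasing by 2 each time)).
So the next triple is {101 : white : 76}.

{101 : white : 76}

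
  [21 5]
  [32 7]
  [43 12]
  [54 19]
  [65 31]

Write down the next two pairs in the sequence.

[76 50], [87 81]

First slot: +11 each step, so 21, 32, 43, 54, 65 → 76 → 87.
Second slot: each term is the sum of the two before it, so 5, 7, 12, 19, 31 → 50 → 81.
Putting the parts together: [76 50] and then [87 81].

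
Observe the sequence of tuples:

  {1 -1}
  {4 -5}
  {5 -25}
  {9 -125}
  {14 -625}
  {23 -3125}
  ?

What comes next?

{37 -15625}

First entry: each term is the sum of the two before it; 1, 4, 5, 9, 14, 23 → 37.
Second entry — ×5 each step: -1, -5, -25, -125, -625, -3125 → -15625.
Putting it together: {37 -15625}.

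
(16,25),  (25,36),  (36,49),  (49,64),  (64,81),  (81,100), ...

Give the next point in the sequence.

(100,121)

For the first coordinate, perfect squares: 4², 5², 6², …: 16, 25, 36, 49, 64, 81 → 100.
Second coordinate: perfect squares: 5², 6², 7², …; 25, 36, 49, 64, 81, 100 → 121.
Combining the parts gives (100,121).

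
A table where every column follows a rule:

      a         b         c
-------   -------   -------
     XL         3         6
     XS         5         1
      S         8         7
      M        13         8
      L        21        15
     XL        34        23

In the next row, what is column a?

Column a goes XL, XS, S, M, L, XL → XS (repeats XL → XS → S → M → L).

XS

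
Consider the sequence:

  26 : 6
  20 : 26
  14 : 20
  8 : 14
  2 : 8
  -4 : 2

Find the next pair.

-10 : -4

First coordinate: 26, 20, 14, 8, 2, -4 → -10 (−6 each step).
Second coordinate — always the previous value of the first coordinate: 6, 26, 20, 14, 8, 2 → -4.
Combining the parts gives -10 : -4.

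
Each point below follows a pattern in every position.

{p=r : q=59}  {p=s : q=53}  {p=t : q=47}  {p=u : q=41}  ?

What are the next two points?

For the p, letters move forward 1 place in the alphabet: r, s, t, u → v → w.
Q: 59, 53, 47, 41 → 35 → 29 (−6 each step).
Putting the parts together: {p=v : q=35} and then {p=w : q=29}.

{p=v : q=35}, {p=w : q=29}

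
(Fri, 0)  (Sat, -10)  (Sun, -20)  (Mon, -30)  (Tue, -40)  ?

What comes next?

(Wed, -50)

Day goes Fri, Sat, Sun, Mon, Tue → Wed (runs through the weekdays Mon→Sun).
Second coordinate: −10 each step; 0, -10, -20, -30, -40 → -50.
So the next element is (Wed, -50).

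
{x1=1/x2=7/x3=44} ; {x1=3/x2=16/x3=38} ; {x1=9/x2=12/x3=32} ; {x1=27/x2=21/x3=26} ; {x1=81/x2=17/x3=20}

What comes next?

X1: ×3 each step, so 1, 3, 9, 27, 81 → 243.
X2: alternating steps +9, −4, +9, −4, …, so 7, 16, 12, 21, 17 → 26.
X3 goes 44, 38, 32, 26, 20 → 14 (−6 each step).
Combining the parts gives {x1=243/x2=26/x3=14}.

{x1=243/x2=26/x3=14}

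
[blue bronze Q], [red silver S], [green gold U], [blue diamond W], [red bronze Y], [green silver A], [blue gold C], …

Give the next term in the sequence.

[red diamond E]

Colour — repeats blue → red → green: blue, red, green, blue, red, green, blue → red.
Rank: bronze, silver, gold, diamond, bronze, silver, gold → diamond (repeats bronze → silver → gold → diamond).
Letter: Q, S, U, W, Y, A, C → E (letters move forward 2 places in the alphabet, wrapping Z→A).
So the next term is [red diamond E].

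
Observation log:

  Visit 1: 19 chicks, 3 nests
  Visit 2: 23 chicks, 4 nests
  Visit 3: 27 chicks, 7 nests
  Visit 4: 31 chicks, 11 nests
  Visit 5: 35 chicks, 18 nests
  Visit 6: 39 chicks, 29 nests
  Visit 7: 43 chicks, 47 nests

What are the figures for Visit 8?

47 chicks, 76 nests

For the chicks, +4 each step: 19, 23, 27, 31, 35, 39, 43 → 47.
Nests: each term is the sum of the two before it; 3, 4, 7, 11, 18, 29, 47 → 76.
Putting it together: 47 chicks, 76 nests.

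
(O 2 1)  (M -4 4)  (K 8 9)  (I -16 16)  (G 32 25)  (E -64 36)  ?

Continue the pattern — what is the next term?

(C 128 49)

Letter — letters move back 2 places in the alphabet: O, M, K, I, G, E → C.
Second part — ×(-2) each step: 2, -4, 8, -16, 32, -64 → 128.
Third part: perfect squares: 1², 2², 3², …; 1, 4, 9, 16, 25, 36 → 49.
So the next term is (C 128 49).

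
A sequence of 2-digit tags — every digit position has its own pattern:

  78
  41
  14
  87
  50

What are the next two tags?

23, 96

First digit — −3 each step, mod 10: 7, 4, 1, 8, 5 → 2 → 9.
Second digit goes 8, 1, 4, 7, 0 → 3 → 6 (+3 each step, mod 10).
Putting the parts together: 23 and then 96.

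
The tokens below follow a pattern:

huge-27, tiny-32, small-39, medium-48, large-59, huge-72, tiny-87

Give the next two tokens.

small-104, medium-123

Size: huge, tiny, small, medium, large, huge, tiny → small → medium (repeats huge → tiny → small → medium → large).
For the second component, differences are 5, 7, 9, … (increasing by 2 each time): 27, 32, 39, 48, 59, 72, 87 → 104 → 123.
Putting the parts together: small-104 and then medium-123.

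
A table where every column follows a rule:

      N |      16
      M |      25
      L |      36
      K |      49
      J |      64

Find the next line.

I  81

For the letter, letters move back 1 place in the alphabet: N, M, L, K, J → I.
Second component goes 16, 25, 36, 49, 64 → 81 (perfect squares: 4², 5², 6², …).
Putting it together: I  81.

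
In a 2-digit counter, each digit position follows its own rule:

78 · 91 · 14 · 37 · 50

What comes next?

73

For the first digit, +2 each step, mod 10: 7, 9, 1, 3, 5 → 7.
Second digit goes 8, 1, 4, 7, 0 → 3 (+3 each step, mod 10).
Combining the parts gives 73.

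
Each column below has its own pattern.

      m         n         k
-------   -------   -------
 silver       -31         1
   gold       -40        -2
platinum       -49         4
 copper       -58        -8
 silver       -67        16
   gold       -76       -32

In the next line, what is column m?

platinum

For the column m, repeats silver → gold → platinum → copper: silver, gold, platinum, copper, silver, gold → platinum.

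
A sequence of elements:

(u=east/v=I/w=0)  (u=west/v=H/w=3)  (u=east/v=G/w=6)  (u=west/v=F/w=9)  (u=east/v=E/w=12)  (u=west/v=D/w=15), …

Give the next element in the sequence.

(u=east/v=C/w=18)

U: alternates east ↔ west; east, west, east, west, east, west → east.
V: letters move back 1 place in the alphabet, so I, H, G, F, E, D → C.
For the w, +3 each step: 0, 3, 6, 9, 12, 15 → 18.
Putting it together: (u=east/v=C/w=18).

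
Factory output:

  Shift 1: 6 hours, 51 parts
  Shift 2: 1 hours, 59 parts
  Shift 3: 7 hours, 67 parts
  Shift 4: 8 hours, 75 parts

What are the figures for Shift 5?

15 hours, 83 parts

For the hours, each term is the sum of the two before it: 6, 1, 7, 8 → 15.
Parts: +8 each step; 51, 59, 67, 75 → 83.
So the next row is 15 hours, 83 parts.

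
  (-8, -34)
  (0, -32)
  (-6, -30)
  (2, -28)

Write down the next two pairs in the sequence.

For the first slot, alternating steps +8, −6, +8, −6, …: -8, 0, -6, 2 → -4 → 4.
Second slot: -34, -32, -30, -28 → -26 → -24 (+2 each step).
Putting the parts together: (-4, -26) and then (4, -24).

(-4, -26), (4, -24)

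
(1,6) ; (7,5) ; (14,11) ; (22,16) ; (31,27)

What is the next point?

First part goes 1, 7, 14, 22, 31 → 41 (differences are 6, 7, 8, … (increasing by 1 each time)).
Second part — each term is the sum of the two before it: 6, 5, 11, 16, 27 → 43.
Putting it together: (41,43).

(41,43)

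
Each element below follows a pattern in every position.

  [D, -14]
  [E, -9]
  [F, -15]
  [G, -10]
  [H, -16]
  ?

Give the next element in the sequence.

For the letter, letters move forward 1 place in the alphabet: D, E, F, G, H → I.
Second slot: alternating steps +5, −6, +5, −6, …, so -14, -9, -15, -10, -16 → -11.
Putting it together: [I, -11].

[I, -11]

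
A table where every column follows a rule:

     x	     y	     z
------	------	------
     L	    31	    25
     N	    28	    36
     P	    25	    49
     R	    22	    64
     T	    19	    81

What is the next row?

For the column x, letters move forward 2 places in the alphabet: L, N, P, R, T → V.
Column y: −3 each step, so 31, 28, 25, 22, 19 → 16.
Column z: perfect squares: 5², 6², 7², …; 25, 36, 49, 64, 81 → 100.
Putting it together: V  16  100.

V  16  100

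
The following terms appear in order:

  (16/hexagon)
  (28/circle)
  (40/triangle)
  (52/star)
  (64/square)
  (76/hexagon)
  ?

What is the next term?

First value goes 16, 28, 40, 52, 64, 76 → 88 (+12 each step).
For the shape, repeats hexagon → circle → triangle → star → square: hexagon, circle, triangle, star, square, hexagon → circle.
Putting it together: (88/circle).

(88/circle)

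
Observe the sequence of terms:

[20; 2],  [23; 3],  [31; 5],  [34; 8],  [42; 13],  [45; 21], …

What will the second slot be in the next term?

34

Second slot: 2, 3, 5, 8, 13, 21 → 34 (each term is the sum of the two before it).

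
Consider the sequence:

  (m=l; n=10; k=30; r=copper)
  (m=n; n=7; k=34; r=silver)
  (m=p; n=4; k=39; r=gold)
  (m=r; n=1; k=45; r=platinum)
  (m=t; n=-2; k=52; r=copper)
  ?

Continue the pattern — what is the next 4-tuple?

M: letters move forward 2 places in the alphabet, so l, n, p, r, t → v.
N: −3 each step; 10, 7, 4, 1, -2 → -5.
K: differences are 4, 5, 6, … (increasing by 1 each time); 30, 34, 39, 45, 52 → 60.
R: repeats copper → silver → gold → platinum, so copper, silver, gold, platinum, copper → silver.
Combining the parts gives (m=v; n=-5; k=60; r=silver).

(m=v; n=-5; k=60; r=silver)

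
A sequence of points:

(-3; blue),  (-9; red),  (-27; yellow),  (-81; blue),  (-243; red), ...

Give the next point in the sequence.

(-729; yellow)

First component — ×3 each step: -3, -9, -27, -81, -243 → -729.
Colour: repeats blue → red → yellow; blue, red, yellow, blue, red → yellow.
Combining the parts gives (-729; yellow).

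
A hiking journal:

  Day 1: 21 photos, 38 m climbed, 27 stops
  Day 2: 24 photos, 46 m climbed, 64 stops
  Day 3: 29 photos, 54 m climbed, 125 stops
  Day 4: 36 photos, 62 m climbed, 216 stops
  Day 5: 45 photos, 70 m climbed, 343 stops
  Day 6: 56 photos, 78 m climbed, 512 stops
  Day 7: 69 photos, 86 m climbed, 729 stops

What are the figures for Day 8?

84 photos, 94 m climbed, 1000 stops

Photos: 21, 24, 29, 36, 45, 56, 69 → 84 (differences are 3, 5, 7, … (increasing by 2 each time)).
M climbed goes 38, 46, 54, 62, 70, 78, 86 → 94 (+8 each step).
Stops: perfect cubes: 3³, 4³, 5³, …, so 27, 64, 125, 216, 343, 512, 729 → 1000.
Combining the parts gives 84 photos, 94 m climbed, 1000 stops.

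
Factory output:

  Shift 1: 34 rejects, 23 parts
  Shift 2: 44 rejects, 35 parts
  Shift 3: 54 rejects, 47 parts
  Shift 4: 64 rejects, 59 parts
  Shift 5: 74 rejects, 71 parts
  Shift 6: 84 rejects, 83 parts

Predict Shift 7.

94 rejects, 95 parts

Rejects: +10 each step, so 34, 44, 54, 64, 74, 84 → 94.
Parts — +12 each step: 23, 35, 47, 59, 71, 83 → 95.
Combining the parts gives 94 rejects, 95 parts.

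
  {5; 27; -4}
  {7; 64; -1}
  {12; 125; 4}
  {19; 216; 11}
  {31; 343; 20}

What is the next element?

First component: 5, 7, 12, 19, 31 → 50 (each term is the sum of the two before it).
Second component: 27, 64, 125, 216, 343 → 512 (perfect cubes: 3³, 4³, 5³, …).
For the third component, differences are 3, 5, 7, … (increasing by 2 each time): -4, -1, 4, 11, 20 → 31.
Putting it together: {50; 512; 31}.

{50; 512; 31}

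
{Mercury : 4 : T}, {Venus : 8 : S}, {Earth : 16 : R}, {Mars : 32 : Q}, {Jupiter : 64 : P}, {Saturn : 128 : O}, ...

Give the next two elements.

Planet: runs through the planets Mercury→Neptune; Mercury, Venus, Earth, Mars, Jupiter, Saturn → Uranus → Neptune.
Second coordinate: 4, 8, 16, 32, 64, 128 → 256 → 512 (×2 each step).
Letter — letters move back 1 place in the alphabet: T, S, R, Q, P, O → N → M.
Putting the parts together: {Uranus : 256 : N} and then {Neptune : 512 : M}.

{Uranus : 256 : N}, {Neptune : 512 : M}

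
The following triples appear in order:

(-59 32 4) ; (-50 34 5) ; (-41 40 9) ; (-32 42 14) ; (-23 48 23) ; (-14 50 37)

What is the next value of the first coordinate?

First coordinate: -59, -50, -41, -32, -23, -14 → -5 (+9 each step).

-5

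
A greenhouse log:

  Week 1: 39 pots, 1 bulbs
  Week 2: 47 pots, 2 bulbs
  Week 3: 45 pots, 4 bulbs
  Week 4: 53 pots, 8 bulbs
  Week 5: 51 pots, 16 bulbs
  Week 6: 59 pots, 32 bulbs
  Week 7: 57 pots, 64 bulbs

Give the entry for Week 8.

65 pots, 128 bulbs

Pots goes 39, 47, 45, 53, 51, 59, 57 → 65 (alternating steps +8, −2, +8, −2, …).
Bulbs: ×2 each step, so 1, 2, 4, 8, 16, 32, 64 → 128.
So the next row is 65 pots, 128 bulbs.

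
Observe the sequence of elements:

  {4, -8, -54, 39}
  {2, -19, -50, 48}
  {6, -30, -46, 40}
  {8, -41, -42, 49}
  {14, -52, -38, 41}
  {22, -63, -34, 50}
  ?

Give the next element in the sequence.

First coordinate: 4, 2, 6, 8, 14, 22 → 36 (each term is the sum of the two before it).
Second coordinate — −11 each step: -8, -19, -30, -41, -52, -63 → -74.
Third coordinate — +4 each step: -54, -50, -46, -42, -38, -34 → -30.
For the fourth coordinate, alternating steps +9, −8, +9, −8, …: 39, 48, 40, 49, 41, 50 → 42.
Combining the parts gives {36, -74, -30, 42}.

{36, -74, -30, 42}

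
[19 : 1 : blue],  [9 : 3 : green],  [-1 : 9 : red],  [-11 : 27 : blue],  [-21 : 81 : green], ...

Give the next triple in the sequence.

[-31 : 243 : red]

First slot: −10 each step, so 19, 9, -1, -11, -21 → -31.
Second slot: ×3 each step; 1, 3, 9, 27, 81 → 243.
Colour: blue, green, red, blue, green → red (repeats blue → green → red).
So the next triple is [-31 : 243 : red].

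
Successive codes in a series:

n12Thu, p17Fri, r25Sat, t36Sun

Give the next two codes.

Letter: letters move forward 2 places in the alphabet; n, p, r, t → v → x.
Second component — differences are 5, 8, 11, … (increasing by 3 each time): 12, 17, 25, 36 → 50 → 67.
Day: Thu, Fri, Sat, Sun → Mon → Tue (runs through the weekdays Mon→Sun).
So the next two codes are v50Mon and x67Tue.

v50Mon then x67Tue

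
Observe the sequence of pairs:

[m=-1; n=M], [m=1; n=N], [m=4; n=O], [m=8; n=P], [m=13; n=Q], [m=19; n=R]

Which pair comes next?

[m=26; n=S]

M: differences are 2, 3, 4, … (increasing by 1 each time), so -1, 1, 4, 8, 13, 19 → 26.
N: M, N, O, P, Q, R → S (letters move forward 1 place in the alphabet).
So the next pair is [m=26; n=S].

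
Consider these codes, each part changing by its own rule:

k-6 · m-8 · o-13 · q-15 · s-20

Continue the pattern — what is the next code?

Letter: letters move forward 2 places in the alphabet; k, m, o, q, s → u.
Second component: 6, 8, 13, 15, 20 → 22 (alternating steps +2, +5, +2, +5, …).
So the next code is u-22.

u-22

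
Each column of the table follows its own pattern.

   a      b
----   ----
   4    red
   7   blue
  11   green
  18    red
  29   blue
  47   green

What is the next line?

Column a: each term is the sum of the two before it; 4, 7, 11, 18, 29, 47 → 76.
Column b — repeats red → blue → green: red, blue, green, red, blue, green → red.
So the next line is 76  red.

76  red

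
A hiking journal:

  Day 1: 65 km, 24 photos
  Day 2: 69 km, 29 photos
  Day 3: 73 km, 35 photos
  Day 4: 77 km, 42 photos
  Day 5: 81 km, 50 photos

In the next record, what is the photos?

59

For the photos, differences are 5, 6, 7, … (increasing by 1 each time): 24, 29, 35, 42, 50 → 59.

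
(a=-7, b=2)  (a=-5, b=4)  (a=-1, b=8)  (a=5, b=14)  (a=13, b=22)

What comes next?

A: -7, -5, -1, 5, 13 → 23 (differences are 2, 4, 6, … (increasing by 2 each time)).
B goes 2, 4, 8, 14, 22 → 32 (always 9 more than the a).
Putting it together: (a=23, b=32).

(a=23, b=32)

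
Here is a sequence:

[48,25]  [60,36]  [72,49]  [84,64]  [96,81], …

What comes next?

[108,100]

For the first part, +12 each step: 48, 60, 72, 84, 96 → 108.
Second part: 25, 36, 49, 64, 81 → 100 (perfect squares: 5², 6², 7², …).
So the next point is [108,100].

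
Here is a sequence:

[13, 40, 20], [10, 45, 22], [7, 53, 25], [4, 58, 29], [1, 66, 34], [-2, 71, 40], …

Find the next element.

For the first part, −3 each step: 13, 10, 7, 4, 1, -2 → -5.
Second part: alternating steps +5, +8, +5, +8, …, so 40, 45, 53, 58, 66, 71 → 79.
Third part: differences are 2, 3, 4, … (increasing by 1 each time); 20, 22, 25, 29, 34, 40 → 47.
So the next element is [-5, 79, 47].

[-5, 79, 47]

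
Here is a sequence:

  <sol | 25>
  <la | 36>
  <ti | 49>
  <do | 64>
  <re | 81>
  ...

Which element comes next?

Note: runs through the solfège scale do→ti, so sol, la, ti, do, re → mi.
For the second slot, perfect squares: 5², 6², 7², …: 25, 36, 49, 64, 81 → 100.
Combining the parts gives <mi | 100>.

<mi | 100>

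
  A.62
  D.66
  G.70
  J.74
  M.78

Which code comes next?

Letter goes A, D, G, J, M → P (letters move forward 3 places in the alphabet).
Second component — +4 each step: 62, 66, 70, 74, 78 → 82.
So the next code is P.82.

P.82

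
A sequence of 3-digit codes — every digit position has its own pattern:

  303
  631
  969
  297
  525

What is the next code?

First digit: +3 each step, mod 10, so 3, 6, 9, 2, 5 → 8.
Second digit — +3 each step, mod 10: 0, 3, 6, 9, 2 → 5.
Third digit: −2 each step, mod 10, so 3, 1, 9, 7, 5 → 3.
Putting it together: 853.

853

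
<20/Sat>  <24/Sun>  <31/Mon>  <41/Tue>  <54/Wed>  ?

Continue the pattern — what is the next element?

For the first component, differences are 4, 7, 10, … (increasing by 3 each time): 20, 24, 31, 41, 54 → 70.
Day: Sat, Sun, Mon, Tue, Wed → Thu (runs through the weekdays Mon→Sun).
Putting it together: <70/Thu>.

<70/Thu>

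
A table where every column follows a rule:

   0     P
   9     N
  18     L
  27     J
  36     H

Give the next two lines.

45  F; 54  D

First component goes 0, 9, 18, 27, 36 → 45 → 54 (+9 each step).
For the letter, letters move back 2 places in the alphabet: P, N, L, J, H → F → D.
Putting the parts together: 45  F and then 54  D.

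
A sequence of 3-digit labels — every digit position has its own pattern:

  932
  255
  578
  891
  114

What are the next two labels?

First digit: +3 each step, mod 10; 9, 2, 5, 8, 1 → 4 → 7.
Second digit: 3, 5, 7, 9, 1 → 3 → 5 (+2 each step, mod 10).
Third digit: +3 each step, mod 10; 2, 5, 8, 1, 4 → 7 → 0.
Putting the parts together: 437 and then 750.

437, 750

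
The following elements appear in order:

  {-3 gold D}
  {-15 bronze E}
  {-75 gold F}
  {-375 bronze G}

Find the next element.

{-1875 gold H}

For the first entry, ×5 each step: -3, -15, -75, -375 → -1875.
Rank: alternates gold ↔ bronze; gold, bronze, gold, bronze → gold.
Letter: D, E, F, G → H (letters move forward 1 place in the alphabet).
Putting it together: {-1875 gold H}.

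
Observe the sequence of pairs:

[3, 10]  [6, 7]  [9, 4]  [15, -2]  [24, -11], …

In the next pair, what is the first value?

39

First value: 3, 6, 9, 15, 24 → 39 (each term is the sum of the two before it).
Second value: together with the first value always sums to 13, so 10, 7, 4, -2, -11 → -26.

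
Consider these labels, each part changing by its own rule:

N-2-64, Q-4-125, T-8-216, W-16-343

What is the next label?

Z-32-512

For the letter, letters move forward 3 places in the alphabet: N, Q, T, W → Z.
Second component: 2, 4, 8, 16 → 32 (×2 each step).
Third component goes 64, 125, 216, 343 → 512 (perfect cubes: 4³, 5³, 6³, …).
So the next label is Z-32-512.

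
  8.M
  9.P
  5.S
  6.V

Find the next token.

2.Y

First component goes 8, 9, 5, 6 → 2 (alternating steps +1, −4, +1, −4, …).
Letter: letters move forward 3 places in the alphabet; M, P, S, V → Y.
Combining the parts gives 2.Y.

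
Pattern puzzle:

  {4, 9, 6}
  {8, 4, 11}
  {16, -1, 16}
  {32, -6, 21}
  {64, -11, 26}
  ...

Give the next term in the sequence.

First coordinate: ×2 each step, so 4, 8, 16, 32, 64 → 128.
For the second coordinate, −5 each step: 9, 4, -1, -6, -11 → -16.
Third coordinate: together with the second coordinate always sums to 15, so 6, 11, 16, 21, 26 → 31.
Putting it together: {128, -16, 31}.

{128, -16, 31}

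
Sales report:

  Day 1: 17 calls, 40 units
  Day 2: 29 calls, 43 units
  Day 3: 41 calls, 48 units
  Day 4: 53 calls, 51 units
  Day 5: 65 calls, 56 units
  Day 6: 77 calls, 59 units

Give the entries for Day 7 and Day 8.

89 calls, 64 units; 101 calls, 67 units

Calls goes 17, 29, 41, 53, 65, 77 → 89 → 101 (+12 each step).
For the units, alternating steps +3, +5, +3, +5, …: 40, 43, 48, 51, 56, 59 → 64 → 67.
So the next two lines are 89 calls, 64 units and 101 calls, 67 units.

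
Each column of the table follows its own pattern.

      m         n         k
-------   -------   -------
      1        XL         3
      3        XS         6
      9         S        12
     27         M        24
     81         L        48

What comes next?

243  XL  96

Column m goes 1, 3, 9, 27, 81 → 243 (×3 each step).
Column n: XL, XS, S, M, L → XL (runs through clothing sizes XS→XL).
Column k: 3, 6, 12, 24, 48 → 96 (×2 each step).
So the next row is 243  XL  96.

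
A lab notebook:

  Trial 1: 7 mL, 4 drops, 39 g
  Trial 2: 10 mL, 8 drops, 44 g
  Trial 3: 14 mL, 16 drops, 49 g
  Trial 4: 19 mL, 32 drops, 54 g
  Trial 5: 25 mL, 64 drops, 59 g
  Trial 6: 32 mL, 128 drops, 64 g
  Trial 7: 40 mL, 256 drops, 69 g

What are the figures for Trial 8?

49 mL, 512 drops, 74 g

For the mL, differences are 3, 4, 5, … (increasing by 1 each time): 7, 10, 14, 19, 25, 32, 40 → 49.
Drops: 4, 8, 16, 32, 64, 128, 256 → 512 (×2 each step).
G goes 39, 44, 49, 54, 59, 64, 69 → 74 (+5 each step).
So the next row is 49 mL, 512 drops, 74 g.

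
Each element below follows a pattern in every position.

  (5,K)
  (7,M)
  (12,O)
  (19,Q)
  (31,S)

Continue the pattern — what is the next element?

First entry: 5, 7, 12, 19, 31 → 50 (each term is the sum of the two before it).
Letter: K, M, O, Q, S → U (letters move forward 2 places in the alphabet).
Combining the parts gives (50,U).

(50,U)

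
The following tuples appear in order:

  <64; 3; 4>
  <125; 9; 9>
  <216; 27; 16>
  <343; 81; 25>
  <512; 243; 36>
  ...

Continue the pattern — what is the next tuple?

First slot: 64, 125, 216, 343, 512 → 729 (perfect cubes: 4³, 5³, 6³, …).
Second slot — ×3 each step: 3, 9, 27, 81, 243 → 729.
For the third slot, perfect squares: 2², 3², 4², …: 4, 9, 16, 25, 36 → 49.
So the next tuple is <729; 729; 49>.

<729; 729; 49>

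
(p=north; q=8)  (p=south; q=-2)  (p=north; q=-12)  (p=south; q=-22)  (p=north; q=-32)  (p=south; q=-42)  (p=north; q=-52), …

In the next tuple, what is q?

For the q, −10 each step: 8, -2, -12, -22, -32, -42, -52 → -62.

-62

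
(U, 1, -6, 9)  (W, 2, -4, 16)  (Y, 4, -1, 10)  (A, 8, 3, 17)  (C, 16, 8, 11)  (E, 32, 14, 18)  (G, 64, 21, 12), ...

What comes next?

Letter: U, W, Y, A, C, E, G → I (letters move forward 2 places in the alphabet, wrapping Z→A).
For the second entry, ×2 each step: 1, 2, 4, 8, 16, 32, 64 → 128.
Third entry — differences are 2, 3, 4, … (increasing by 1 each time): -6, -4, -1, 3, 8, 14, 21 → 29.
Fourth entry: 9, 16, 10, 17, 11, 18, 12 → 19 (alternating steps +7, −6, +7, −6, …).
So the next tuple is (I, 128, 29, 19).

(I, 128, 29, 19)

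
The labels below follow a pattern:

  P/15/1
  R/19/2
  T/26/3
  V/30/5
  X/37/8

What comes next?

Z/41/13

Letter: letters move forward 2 places in the alphabet; P, R, T, V, X → Z.
Second component goes 15, 19, 26, 30, 37 → 41 (alternating steps +4, +7, +4, +7, …).
Third component: each term is the sum of the two before it, so 1, 2, 3, 5, 8 → 13.
Putting it together: Z/41/13.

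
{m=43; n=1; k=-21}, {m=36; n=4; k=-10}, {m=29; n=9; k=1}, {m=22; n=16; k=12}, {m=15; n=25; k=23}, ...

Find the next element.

{m=8; n=36; k=34}

M: 43, 36, 29, 22, 15 → 8 (−7 each step).
N — perfect squares: 1², 2², 3², …: 1, 4, 9, 16, 25 → 36.
K: +11 each step; -21, -10, 1, 12, 23 → 34.
So the next element is {m=8; n=36; k=34}.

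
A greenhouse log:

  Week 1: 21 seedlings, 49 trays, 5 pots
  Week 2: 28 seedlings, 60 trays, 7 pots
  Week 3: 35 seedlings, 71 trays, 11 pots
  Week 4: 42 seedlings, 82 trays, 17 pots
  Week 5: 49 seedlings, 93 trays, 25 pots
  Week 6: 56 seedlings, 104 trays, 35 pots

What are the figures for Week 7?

For the seedlings, +7 each step: 21, 28, 35, 42, 49, 56 → 63.
For the trays, +11 each step: 49, 60, 71, 82, 93, 104 → 115.
Pots goes 5, 7, 11, 17, 25, 35 → 47 (differences are 2, 4, 6, … (increasing by 2 each time)).
So the next record is 63 seedlings, 115 trays, 47 pots.

63 seedlings, 115 trays, 47 pots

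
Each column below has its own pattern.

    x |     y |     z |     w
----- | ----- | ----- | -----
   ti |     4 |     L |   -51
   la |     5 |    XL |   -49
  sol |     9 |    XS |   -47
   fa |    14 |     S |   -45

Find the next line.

Column x: ti, la, sol, fa → mi (runs backward through the solfège scale do→ti).
Column y goes 4, 5, 9, 14 → 23 (each term is the sum of the two before it).
Column z: runs through clothing sizes XS→XL; L, XL, XS, S → M.
Column w — +2 each step: -51, -49, -47, -45 → -43.
So the next line is mi  23  M  -43.

mi  23  M  -43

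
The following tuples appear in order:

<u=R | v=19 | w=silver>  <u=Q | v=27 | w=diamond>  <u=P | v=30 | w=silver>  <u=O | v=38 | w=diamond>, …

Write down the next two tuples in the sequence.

U: letters move back 1 place in the alphabet; R, Q, P, O → N → M.
V: alternating steps +8, +3, +8, +3, …; 19, 27, 30, 38 → 41 → 49.
W: alternates silver ↔ diamond, so silver, diamond, silver, diamond → silver → diamond.
So the next two tuples are <u=N | v=41 | w=silver> and <u=M | v=49 | w=diamond>.

<u=N | v=41 | w=silver>, <u=M | v=49 | w=diamond>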